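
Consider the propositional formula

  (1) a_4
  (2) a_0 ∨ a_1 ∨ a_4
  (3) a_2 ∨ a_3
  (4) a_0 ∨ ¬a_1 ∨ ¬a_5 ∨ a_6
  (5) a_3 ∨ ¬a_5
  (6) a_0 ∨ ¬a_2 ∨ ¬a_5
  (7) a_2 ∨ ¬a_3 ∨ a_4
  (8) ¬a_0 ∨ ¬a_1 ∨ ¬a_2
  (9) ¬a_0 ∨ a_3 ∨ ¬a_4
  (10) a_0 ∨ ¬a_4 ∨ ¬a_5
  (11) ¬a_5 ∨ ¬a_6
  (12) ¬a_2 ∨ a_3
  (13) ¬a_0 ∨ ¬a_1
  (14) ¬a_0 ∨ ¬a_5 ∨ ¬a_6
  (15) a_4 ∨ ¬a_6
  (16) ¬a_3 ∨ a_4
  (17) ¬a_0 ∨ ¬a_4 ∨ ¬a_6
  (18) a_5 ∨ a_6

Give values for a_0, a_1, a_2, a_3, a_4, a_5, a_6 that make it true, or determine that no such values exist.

Unit clause (a_4) forces a_4 = True.
Set a_0 = True.
  then (¬a_0 ∨ a_3 ∨ ¬a_4) forces a_3 = True.
  then (¬a_0 ∨ ¬a_1) forces a_1 = False.
  then (¬a_0 ∨ ¬a_4 ∨ ¬a_6) forces a_6 = False.
  then (a_5 ∨ a_6) forces a_5 = True.
Set a_2 = True.
All clauses satisfied.

a_0: True, a_1: False, a_2: True, a_3: True, a_4: True, a_5: True, a_6: False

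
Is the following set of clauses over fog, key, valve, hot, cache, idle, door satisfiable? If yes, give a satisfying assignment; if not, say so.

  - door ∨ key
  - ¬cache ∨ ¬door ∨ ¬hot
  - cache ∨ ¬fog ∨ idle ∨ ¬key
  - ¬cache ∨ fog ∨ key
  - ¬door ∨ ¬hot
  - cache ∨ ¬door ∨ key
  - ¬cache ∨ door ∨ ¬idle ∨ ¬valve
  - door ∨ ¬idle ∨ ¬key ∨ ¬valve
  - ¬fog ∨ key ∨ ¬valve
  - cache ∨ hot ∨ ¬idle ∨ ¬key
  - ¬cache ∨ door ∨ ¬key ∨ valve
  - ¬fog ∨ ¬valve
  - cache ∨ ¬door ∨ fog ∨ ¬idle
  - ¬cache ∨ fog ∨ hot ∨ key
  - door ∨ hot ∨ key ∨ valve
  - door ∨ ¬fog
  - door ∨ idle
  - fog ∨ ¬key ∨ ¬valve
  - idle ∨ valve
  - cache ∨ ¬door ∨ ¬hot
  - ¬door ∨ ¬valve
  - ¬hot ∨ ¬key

Set fog = True.
  then (¬fog ∨ ¬valve) forces valve = False.
  then (door ∨ ¬fog) forces door = True.
  then (idle ∨ valve) forces idle = True.
  then (¬door ∨ ¬hot) forces hot = False.
Set key = True.
  then (cache ∨ hot ∨ ¬idle ∨ ¬key) forces cache = True.
All clauses satisfied.

fog: True; key: True; valve: False; hot: False; cache: True; idle: True; door: True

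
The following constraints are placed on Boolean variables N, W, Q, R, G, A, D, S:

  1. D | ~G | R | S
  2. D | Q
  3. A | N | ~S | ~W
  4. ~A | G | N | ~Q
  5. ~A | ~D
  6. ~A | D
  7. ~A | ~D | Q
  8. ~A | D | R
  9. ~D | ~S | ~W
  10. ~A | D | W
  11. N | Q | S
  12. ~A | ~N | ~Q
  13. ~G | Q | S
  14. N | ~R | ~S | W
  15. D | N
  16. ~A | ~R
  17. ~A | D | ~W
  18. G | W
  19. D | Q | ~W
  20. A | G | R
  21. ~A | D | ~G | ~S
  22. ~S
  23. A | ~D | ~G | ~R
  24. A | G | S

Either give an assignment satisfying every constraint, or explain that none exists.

Unit clause (~S) forces S = False.
Set N = True.
Set W = True.
Try Q = False:
  (D | Q) forces D = True.
  (~A | ~D) forces A = False.
  (~G | Q | S) forces G = False.
  clause (A | G | S) is falsified — backtrack.
So Q = True.
  then (~A | ~N | ~Q) forces A = False.
  then (A | G | S) forces G = True.
Set R = True.
  then (A | ~D | ~G | ~R) forces D = False.
All clauses satisfied.

N = True, W = True, Q = True, R = True, G = True, A = False, D = False, S = False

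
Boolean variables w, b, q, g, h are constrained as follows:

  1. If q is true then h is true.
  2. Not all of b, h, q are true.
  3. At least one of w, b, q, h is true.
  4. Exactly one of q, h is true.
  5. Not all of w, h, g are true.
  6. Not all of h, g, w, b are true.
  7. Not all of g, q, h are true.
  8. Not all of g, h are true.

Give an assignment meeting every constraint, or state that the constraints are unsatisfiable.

w: False; b: True; q: False; g: False; h: True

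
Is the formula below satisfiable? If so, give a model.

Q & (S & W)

S: True; W: True; Q: True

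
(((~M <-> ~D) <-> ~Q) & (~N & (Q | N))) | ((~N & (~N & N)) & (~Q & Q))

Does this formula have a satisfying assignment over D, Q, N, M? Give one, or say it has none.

D=F, Q=T, N=F, M=T

  (((~M <-> ~D) <-> ~Q) & (~N & (Q | N))) | ((~N & (~N & N)) & (~Q & Q)) = True
    ((~M <-> ~D) <-> ~Q) & (~N & (Q | N)) = True
      (~M <-> ~D) <-> ~Q = True
        ~M <-> ~D = False
          ~M = False
          ~D = True
        ~Q = False
      ~N & (Q | N) = True
        ~N = True
        Q | N = True
    (~N & (~N & N)) & (~Q & Q) = False
      ~N & (~N & N) = False
        ~N = True
        ~N & N = False
          ~N = True
      ~Q & Q = False
        ~Q = False
The formula evaluates to True.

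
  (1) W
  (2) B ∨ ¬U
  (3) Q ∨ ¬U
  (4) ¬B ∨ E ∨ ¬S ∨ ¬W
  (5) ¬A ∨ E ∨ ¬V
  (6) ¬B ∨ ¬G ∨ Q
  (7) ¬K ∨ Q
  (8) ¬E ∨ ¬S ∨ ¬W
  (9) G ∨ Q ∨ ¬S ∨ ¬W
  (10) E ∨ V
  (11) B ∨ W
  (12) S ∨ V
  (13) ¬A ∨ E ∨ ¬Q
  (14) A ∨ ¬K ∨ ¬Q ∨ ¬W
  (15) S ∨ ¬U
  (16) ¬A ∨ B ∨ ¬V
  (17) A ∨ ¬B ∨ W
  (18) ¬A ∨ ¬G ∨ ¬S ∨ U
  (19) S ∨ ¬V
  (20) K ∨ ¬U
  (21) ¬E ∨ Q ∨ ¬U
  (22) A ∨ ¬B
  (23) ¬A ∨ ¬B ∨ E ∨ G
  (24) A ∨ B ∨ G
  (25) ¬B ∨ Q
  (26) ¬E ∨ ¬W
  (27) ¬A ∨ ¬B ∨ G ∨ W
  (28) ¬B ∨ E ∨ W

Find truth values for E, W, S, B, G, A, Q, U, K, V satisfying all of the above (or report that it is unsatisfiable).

E: False; W: True; S: True; B: False; G: True; A: False; Q: True; U: False; K: False; V: True

Unit clause (W) forces W = True.
In (¬E ∨ ¬W) only ¬E is left, so E = False.
In (E ∨ V) only V is left, so V = True.
In (S ∨ ¬V) only S is left, so S = True.
In (¬B ∨ E ∨ ¬S ∨ ¬W) only ¬B is left, so B = False.
In (¬A ∨ E ∨ ¬V) only ¬A is left, so A = False.
In (A ∨ B ∨ G) only G is left, so G = True.
In (B ∨ ¬U) only ¬U is left, so U = False.
Set Q = True.
  then (A ∨ ¬K ∨ ¬Q ∨ ¬W) forces K = False.
All clauses satisfied.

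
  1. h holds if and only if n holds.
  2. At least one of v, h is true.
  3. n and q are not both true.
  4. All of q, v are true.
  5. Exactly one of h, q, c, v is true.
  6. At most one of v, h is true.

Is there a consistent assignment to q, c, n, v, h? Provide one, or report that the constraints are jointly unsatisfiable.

Case v = True:
  (4) forces q = True.
  Constraint (5) is violated (q=T, v=T) — contradiction.
Case v = False:
  Constraint (4) is violated (v=F) — contradiction.
Both cases fail — unsatisfiable.

Unsatisfiable — no assignment works.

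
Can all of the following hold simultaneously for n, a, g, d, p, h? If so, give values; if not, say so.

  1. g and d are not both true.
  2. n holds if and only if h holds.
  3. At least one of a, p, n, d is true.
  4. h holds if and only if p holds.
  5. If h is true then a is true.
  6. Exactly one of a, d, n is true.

n: False, a: False, g: False, d: True, p: False, h: False

  (1) g=F, d=T — not both ✓
  (2) n=F, h=F — same ✓
  (3) {a, p, n, d}: 1 true — at least one ✓
  (4) h=F, p=F — same ✓
  (5) h=F ⇒ a: vacuous ✓
  (6) {a, d, n}: 1 true — exactly one ✓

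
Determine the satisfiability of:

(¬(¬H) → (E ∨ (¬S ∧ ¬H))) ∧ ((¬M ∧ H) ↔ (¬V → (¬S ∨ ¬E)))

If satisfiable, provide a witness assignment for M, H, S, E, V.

M = True, H = False, S = True, E = True, V = False

  ¬(¬H) → (E ∨ (¬S ∧ ¬H)) = True
    ¬(¬H) = False
      ¬H = True
    E ∨ (¬S ∧ ¬H) = True
      ¬S ∧ ¬H = False
        ¬S = False
        ¬H = True
  (¬M ∧ H) ↔ (¬V → (¬S ∨ ¬E)) = True
    ¬M ∧ H = False
      ¬M = False
    ¬V → (¬S ∨ ¬E) = False
      ¬V = True
      ¬S ∨ ¬E = False
        ¬S = False
        ¬E = False
Both conjuncts True, so the formula holds.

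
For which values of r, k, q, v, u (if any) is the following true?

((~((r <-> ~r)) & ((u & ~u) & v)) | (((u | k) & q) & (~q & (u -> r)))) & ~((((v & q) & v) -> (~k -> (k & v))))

The conjunct (~((r <-> ~r)) & ((u & ~u) & v)) | (((u | k) & q) & (~q & (u -> r))) is unsatisfiable on its own:
  u = True: simplifies to q & (~q & r).
    q = True: the conjunct ~q is False.
    q = False: the conjunct q is False.
  u = False: simplifies to (k & q) & ~q.
    q = True: the conjunct ~q is False.
    q = False: the conjunct q is False.
So the whole conjunction is unsatisfiable.

UNSATISFIABLE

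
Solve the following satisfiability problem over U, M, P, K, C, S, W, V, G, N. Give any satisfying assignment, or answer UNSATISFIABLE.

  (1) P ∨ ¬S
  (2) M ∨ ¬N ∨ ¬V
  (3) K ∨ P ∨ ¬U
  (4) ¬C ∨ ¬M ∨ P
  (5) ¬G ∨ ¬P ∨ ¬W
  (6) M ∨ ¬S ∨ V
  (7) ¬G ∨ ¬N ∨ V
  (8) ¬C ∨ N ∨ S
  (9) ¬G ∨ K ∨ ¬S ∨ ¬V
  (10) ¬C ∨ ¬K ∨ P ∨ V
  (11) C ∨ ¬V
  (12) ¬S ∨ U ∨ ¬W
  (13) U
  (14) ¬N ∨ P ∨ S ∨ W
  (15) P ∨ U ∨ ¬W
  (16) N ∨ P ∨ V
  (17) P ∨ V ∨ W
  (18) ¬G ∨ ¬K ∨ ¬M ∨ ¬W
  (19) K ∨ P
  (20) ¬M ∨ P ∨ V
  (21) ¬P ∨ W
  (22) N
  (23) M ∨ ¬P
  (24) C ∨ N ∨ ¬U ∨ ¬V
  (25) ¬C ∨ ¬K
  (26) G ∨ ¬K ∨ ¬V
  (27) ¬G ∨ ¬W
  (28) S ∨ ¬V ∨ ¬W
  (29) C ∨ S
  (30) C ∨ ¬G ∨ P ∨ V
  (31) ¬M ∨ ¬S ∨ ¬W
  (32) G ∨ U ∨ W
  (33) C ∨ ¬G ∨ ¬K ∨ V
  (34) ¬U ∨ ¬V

Unit clause (U) forces U = True.
Unit clause (N) forces N = True.
In (¬U ∨ ¬V) only ¬V is left, so V = False.
In (¬G ∨ ¬N ∨ V) only ¬G is left, so G = False.
Set M = True.
  then (¬M ∨ P ∨ V) forces P = True.
  then (¬P ∨ W) forces W = True.
  then (¬M ∨ ¬S ∨ ¬W) forces S = False.
  then (C ∨ S) forces C = True.
  then (¬C ∨ ¬K) forces K = False.
All clauses satisfied.

U = True, M = True, P = True, K = False, C = True, S = False, W = True, V = False, G = False, N = True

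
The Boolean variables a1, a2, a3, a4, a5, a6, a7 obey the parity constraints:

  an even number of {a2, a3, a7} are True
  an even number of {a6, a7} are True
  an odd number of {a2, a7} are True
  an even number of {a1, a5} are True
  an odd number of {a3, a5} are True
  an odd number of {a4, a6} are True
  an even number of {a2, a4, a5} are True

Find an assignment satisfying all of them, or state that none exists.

a1 = False, a2 = False, a3 = True, a4 = False, a5 = False, a6 = True, a7 = True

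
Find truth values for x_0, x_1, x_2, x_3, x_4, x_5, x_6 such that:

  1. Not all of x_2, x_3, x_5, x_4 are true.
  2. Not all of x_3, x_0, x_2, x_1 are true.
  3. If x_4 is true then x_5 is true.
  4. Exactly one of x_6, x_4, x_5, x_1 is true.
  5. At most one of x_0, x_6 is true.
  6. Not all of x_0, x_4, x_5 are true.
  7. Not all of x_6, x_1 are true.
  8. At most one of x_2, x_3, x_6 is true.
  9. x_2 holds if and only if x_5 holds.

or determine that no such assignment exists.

x_0=F, x_1=F, x_2=T, x_3=F, x_4=F, x_5=T, x_6=F

  (1) {x_2, x_3, x_5, x_4}: 2/4 true — not all ✓
  (2) {x_3, x_0, x_2, x_1}: 1/4 true — not all ✓
  (3) x_4=F ⇒ x_5: vacuous ✓
  (4) {x_6, x_4, x_5, x_1}: 1 true — exactly one ✓
  (5) {x_0, x_6}: 0 true — at most one ✓
  (6) {x_0, x_4, x_5}: 1/3 true — not all ✓
  (7) {x_6, x_1}: 0/2 true — not all ✓
  (8) {x_2, x_3, x_6}: 1 true — at most one ✓
  (9) x_2=T, x_5=T — same ✓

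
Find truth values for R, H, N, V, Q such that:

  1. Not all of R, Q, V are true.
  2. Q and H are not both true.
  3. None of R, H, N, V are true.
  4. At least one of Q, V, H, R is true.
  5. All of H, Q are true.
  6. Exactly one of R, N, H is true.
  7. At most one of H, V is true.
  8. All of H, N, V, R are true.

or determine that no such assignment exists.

Case R = True:
  Constraint (3) is violated (R=T) — contradiction.
Case R = False:
  Constraint (8) is violated (R=F) — contradiction.
Both cases fail — unsatisfiable.

Unsatisfiable — no assignment works.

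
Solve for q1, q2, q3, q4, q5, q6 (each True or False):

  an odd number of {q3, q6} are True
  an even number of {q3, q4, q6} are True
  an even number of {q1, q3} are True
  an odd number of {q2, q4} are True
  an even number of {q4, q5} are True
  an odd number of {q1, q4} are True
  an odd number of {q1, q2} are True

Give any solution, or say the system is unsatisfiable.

Unsatisfiable

Adding constraints 4, 6, 7 mod 2: every variable appears an even number of times on the left, so the left side is 0.
But the right sides sum to 1 (mod 2). 0 ≠ 1 — the system is inconsistent.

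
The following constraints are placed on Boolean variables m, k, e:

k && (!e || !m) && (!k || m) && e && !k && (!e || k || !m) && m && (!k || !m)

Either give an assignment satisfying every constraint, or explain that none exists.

No satisfying assignment exists.

Case k = True:
  Clause (!k) is falsified — contradiction.
Case k = False:
  Clause (k) is falsified — contradiction.
Both cases fail, so the formula is unsatisfiable.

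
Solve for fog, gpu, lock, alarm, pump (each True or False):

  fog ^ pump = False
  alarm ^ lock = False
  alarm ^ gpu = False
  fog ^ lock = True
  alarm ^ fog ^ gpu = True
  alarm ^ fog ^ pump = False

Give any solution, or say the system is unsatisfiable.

fog = True, gpu = False, lock = False, alarm = False, pump = True

fog ^ pump = T ^ T = False ✓
alarm ^ lock = F ^ F = False ✓
alarm ^ gpu = F ^ F = False ✓
fog ^ lock = T ^ F = True ✓
alarm ^ fog ^ gpu = F ^ T ^ F = True ✓
alarm ^ fog ^ pump = F ^ T ^ T = False ✓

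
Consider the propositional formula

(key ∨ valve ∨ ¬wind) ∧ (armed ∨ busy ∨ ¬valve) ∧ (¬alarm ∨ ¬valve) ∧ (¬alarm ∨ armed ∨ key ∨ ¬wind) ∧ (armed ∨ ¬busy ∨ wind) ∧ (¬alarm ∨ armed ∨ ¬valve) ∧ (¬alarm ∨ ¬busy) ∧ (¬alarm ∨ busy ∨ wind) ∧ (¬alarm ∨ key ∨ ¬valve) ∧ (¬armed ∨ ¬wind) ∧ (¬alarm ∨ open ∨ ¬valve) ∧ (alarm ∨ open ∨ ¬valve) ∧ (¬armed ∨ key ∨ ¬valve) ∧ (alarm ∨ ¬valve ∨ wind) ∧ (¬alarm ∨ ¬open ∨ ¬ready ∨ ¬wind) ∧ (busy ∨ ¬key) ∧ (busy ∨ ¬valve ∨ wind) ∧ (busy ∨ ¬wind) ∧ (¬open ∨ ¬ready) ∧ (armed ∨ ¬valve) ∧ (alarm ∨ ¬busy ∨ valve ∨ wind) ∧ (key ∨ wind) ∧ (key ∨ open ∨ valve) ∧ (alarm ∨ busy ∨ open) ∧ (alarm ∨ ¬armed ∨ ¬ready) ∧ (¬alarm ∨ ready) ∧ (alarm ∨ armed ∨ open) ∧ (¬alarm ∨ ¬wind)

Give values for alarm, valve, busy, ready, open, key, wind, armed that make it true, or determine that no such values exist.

Try alarm = True:
  (¬alarm ∨ ¬valve) forces valve = False.
  (¬alarm ∨ ¬busy) forces busy = False.
  (¬alarm ∨ busy ∨ wind) forces wind = True.
  clause (busy ∨ ¬wind) is falsified — backtrack.
So alarm = False.
Set valve = False.
Try busy = False:
  (busy ∨ ¬key) forces key = False.
  (key ∨ valve ∨ ¬wind) forces wind = False.
  clause (key ∨ wind) is falsified — backtrack.
So busy = True.
  then (alarm ∨ ¬busy ∨ valve ∨ wind) forces wind = True.
  then (key ∨ valve ∨ ¬wind) forces key = True.
  then (¬armed ∨ ¬wind) forces armed = False.
  then (alarm ∨ armed ∨ open) forces open = True.
  then (¬open ∨ ¬ready) forces ready = False.
All clauses satisfied.

alarm=F, valve=F, busy=T, ready=F, open=T, key=T, wind=T, armed=F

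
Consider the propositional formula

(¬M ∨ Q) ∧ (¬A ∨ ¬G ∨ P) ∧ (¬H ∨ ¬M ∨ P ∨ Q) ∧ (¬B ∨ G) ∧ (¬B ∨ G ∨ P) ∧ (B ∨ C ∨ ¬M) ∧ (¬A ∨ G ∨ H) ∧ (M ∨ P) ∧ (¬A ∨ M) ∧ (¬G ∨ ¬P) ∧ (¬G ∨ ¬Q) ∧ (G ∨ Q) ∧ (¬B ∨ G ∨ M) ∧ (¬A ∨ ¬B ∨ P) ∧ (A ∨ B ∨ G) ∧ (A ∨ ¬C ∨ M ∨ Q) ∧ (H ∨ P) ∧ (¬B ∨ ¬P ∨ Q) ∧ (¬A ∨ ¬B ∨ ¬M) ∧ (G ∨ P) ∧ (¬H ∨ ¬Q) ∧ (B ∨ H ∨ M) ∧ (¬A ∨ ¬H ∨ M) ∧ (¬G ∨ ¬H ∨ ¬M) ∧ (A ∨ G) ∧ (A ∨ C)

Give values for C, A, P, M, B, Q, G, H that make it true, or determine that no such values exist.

Case P = True:
  (¬G ∨ ¬P) forces G = False.
  (¬B ∨ G) forces B = False.
  (G ∨ Q) forces Q = True.
  (A ∨ B ∨ G) forces A = True.
  (¬A ∨ G ∨ H) forces H = True.
  Clause (¬H ∨ ¬Q) is falsified — contradiction.
Case P = False:
  (M ∨ P) forces M = True.
  (¬M ∨ Q) forces Q = True.
  (¬G ∨ ¬Q) forces G = False.
  Clause (G ∨ P) is falsified — contradiction.
Both cases fail, so the formula is unsatisfiable.

Unsatisfiable — no assignment works.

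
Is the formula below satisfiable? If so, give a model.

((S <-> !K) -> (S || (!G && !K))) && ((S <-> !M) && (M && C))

M = True, C = True, S = False, K = False, G = True

  (S <-> !K) -> (S || (!G && !K)) = True
    S <-> !K = False
      !K = True
    S || (!G && !K) = False
      !G && !K = False
        !G = False
        !K = True
  (S <-> !M) && (M && C) = True
    S <-> !M = True
      !M = False
    M && C = True
Both conjuncts True, so the formula holds.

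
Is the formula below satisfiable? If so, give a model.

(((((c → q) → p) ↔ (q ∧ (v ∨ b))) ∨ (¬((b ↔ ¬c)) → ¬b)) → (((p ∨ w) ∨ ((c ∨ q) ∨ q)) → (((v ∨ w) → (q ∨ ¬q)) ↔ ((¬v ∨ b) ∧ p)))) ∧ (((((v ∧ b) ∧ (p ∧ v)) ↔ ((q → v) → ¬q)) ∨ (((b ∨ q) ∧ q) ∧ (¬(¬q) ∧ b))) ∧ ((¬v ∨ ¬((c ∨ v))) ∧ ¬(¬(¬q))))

Case q = True: the conjunct ¬(¬(¬q)) becomes ¬(¬False) = False.
Case q = False: the formula simplifies to ((¬((¬c → p)) ∨ (¬((b ↔ ¬c)) → ¬b)) → (((p ∨ w) ∨ c) → ((¬v ∨ b) ∧ p))) ∧ (((v ∧ b) ∧ (p ∧ v)) ∧ (¬v ∨ ¬((c ∨ v)))).
  v = True: the conjunct ¬v ∨ ¬((c ∨ v)) becomes ¬True ∨ ¬True = False.
  v = False: the conjunct v is False.
Both cases fail — unsatisfiable.

UNSATISFIABLE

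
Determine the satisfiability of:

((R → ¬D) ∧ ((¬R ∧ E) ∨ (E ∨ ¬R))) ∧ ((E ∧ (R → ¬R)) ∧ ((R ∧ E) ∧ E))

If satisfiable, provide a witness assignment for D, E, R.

Case R = True: the conjunct R → ¬R becomes True → ¬True = False.
Case R = False: the conjunct R is False.
Both cases fail — unsatisfiable.

Unsatisfiable — no assignment works.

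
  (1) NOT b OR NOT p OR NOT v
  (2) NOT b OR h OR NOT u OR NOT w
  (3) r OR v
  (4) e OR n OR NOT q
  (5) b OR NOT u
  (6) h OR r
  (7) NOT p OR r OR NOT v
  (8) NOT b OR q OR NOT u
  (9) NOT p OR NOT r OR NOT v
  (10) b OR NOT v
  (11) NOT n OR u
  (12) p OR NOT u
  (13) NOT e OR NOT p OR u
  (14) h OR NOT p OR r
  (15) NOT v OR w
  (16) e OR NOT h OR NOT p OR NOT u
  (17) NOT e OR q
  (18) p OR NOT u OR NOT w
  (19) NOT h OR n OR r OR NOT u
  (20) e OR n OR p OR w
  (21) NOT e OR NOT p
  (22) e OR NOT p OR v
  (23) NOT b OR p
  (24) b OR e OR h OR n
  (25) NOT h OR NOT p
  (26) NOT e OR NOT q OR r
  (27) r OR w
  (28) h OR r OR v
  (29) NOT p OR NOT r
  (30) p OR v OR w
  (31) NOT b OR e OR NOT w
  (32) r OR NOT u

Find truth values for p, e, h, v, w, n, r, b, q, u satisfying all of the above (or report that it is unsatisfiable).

p = False; e = True; h = False; v = False; w = True; n = False; r = True; b = False; q = True; u = False

Set p = False.
  then (p OR NOT u) forces u = False.
  then (NOT b OR p) forces b = False.
  then (b OR NOT v) forces v = False.
  then (NOT n OR u) forces n = False.
  then (p OR v OR w) forces w = True.
  then (r OR v) forces r = True.
Set e = True.
  then (NOT e OR q) forces q = True.
Set h = False.
All clauses satisfied.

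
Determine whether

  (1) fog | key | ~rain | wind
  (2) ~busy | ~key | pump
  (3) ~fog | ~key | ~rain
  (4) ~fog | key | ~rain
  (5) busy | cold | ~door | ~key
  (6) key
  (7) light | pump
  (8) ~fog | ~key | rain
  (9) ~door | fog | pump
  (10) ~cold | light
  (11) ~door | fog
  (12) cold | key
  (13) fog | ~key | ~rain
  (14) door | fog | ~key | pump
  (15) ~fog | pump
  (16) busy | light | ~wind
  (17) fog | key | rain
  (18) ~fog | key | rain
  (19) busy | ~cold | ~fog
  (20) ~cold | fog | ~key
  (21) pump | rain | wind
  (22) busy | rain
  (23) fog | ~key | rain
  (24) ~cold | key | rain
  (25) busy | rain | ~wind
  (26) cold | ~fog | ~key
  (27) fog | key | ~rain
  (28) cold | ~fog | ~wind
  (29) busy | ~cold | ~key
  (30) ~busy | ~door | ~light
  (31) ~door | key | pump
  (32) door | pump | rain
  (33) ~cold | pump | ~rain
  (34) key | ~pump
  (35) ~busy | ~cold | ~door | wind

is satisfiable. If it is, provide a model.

Case rain = True:
  (key) forces key = True.
  (~fog | ~key | ~rain) forces fog = False.
  Clause (fog | ~key | ~rain) is falsified — contradiction.
Case rain = False:
  (key) forces key = True.
  (~fog | ~key | rain) forces fog = False.
  Clause (fog | ~key | rain) is falsified — contradiction.
Both cases fail, so the formula is unsatisfiable.

Unsatisfiable — no assignment works.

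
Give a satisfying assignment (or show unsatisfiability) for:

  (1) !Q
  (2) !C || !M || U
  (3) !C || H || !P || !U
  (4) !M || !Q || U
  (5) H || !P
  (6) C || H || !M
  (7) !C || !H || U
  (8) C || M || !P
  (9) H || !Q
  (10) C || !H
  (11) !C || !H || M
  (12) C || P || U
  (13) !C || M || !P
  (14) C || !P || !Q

Unit clause (!Q) forces Q = False.
Set H = True.
  then (C || !H) forces C = True.
  then (!C || !H || M) forces M = True.
  then (!C || !M || U) forces U = True.
Set P = True.
All clauses satisfied.

H = True, M = True, C = True, U = True, P = True, Q = False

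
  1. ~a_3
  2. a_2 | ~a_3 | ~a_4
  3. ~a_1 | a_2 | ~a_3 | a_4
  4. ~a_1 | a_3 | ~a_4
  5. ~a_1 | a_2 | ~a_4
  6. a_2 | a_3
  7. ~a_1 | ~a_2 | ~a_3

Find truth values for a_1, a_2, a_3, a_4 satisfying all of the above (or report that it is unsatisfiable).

a_1: False, a_2: True, a_3: False, a_4: False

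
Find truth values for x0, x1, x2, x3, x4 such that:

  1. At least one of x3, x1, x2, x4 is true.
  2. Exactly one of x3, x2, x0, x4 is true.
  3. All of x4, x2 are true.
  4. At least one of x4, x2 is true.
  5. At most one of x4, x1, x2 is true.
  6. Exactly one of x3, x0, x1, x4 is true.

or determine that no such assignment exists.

UNSATISFIABLE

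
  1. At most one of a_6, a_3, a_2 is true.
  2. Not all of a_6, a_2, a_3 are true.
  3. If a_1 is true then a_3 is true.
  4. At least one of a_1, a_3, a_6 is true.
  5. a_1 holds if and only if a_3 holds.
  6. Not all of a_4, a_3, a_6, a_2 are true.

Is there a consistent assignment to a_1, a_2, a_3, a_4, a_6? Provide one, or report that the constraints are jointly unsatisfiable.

a_1 = False, a_2 = False, a_3 = False, a_4 = False, a_6 = True

  (1) {a_6, a_3, a_2}: 1 true — at most one ✓
  (2) {a_6, a_2, a_3}: 1/3 true — not all ✓
  (3) a_1=F ⇒ a_3: vacuous ✓
  (4) {a_1, a_3, a_6}: 1 true — at least one ✓
  (5) a_1=F, a_3=F — same ✓
  (6) {a_4, a_3, a_6, a_2}: 1/4 true — not all ✓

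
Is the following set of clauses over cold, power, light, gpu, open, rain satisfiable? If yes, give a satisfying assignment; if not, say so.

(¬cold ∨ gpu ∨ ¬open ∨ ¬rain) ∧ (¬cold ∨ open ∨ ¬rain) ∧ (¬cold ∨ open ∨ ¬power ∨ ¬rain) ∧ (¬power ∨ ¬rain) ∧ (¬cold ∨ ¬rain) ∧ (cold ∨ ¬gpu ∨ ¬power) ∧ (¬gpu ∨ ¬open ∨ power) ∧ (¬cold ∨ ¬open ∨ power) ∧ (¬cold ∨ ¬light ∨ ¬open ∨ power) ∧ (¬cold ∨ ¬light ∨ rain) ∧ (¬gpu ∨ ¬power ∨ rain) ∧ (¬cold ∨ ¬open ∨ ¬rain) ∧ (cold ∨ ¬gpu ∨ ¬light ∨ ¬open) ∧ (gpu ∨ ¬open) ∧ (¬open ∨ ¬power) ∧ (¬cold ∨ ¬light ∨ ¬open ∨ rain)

cold = False, power = False, light = False, gpu = False, open = False, rain = True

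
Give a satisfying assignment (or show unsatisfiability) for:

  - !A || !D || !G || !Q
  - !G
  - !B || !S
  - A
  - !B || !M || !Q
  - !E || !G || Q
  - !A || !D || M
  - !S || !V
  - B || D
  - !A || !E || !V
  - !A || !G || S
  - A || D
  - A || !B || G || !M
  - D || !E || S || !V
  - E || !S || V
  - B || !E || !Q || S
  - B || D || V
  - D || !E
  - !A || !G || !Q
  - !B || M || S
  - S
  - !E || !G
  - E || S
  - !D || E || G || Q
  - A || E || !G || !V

Q=T; S=T; M=T; B=F; E=T; G=F; D=T; V=F; A=T

Unit clause (!G) forces G = False.
Unit clause (A) forces A = True.
Unit clause (S) forces S = True.
In (!B || !S) only !B is left, so B = False.
In (!S || !V) only !V is left, so V = False.
In (B || D) only D is left, so D = True.
In (E || !S || V) only E is left, so E = True.
In (!A || !D || M) only M is left, so M = True.
Set Q = True.
All clauses satisfied.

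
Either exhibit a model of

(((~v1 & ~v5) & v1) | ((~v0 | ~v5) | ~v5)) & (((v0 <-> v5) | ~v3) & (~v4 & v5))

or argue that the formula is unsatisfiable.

v0 = False; v1 = False; v3 = False; v4 = False; v5 = True

  ((~v1 & ~v5) & v1) | ((~v0 | ~v5) | ~v5) = True
    (~v1 & ~v5) & v1 = False
      ~v1 & ~v5 = False
        ~v1 = True
        ~v5 = False
    (~v0 | ~v5) | ~v5 = True
      ~v0 | ~v5 = True
        ~v0 = True
        ~v5 = False
      ~v5 = False
  ((v0 <-> v5) | ~v3) & (~v4 & v5) = True
    (v0 <-> v5) | ~v3 = True
      v0 <-> v5 = False
      ~v3 = True
    ~v4 & v5 = True
      ~v4 = True
Both conjuncts True, so the formula holds.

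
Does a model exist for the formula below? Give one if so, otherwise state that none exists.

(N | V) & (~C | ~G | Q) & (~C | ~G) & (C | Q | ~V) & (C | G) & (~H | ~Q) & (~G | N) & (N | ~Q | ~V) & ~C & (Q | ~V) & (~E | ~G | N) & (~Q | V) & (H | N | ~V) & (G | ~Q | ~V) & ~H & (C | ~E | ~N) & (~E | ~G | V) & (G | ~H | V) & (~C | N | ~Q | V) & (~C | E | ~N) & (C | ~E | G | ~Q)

Unit clause (~C) forces C = False.
Unit clause (~H) forces H = False.
In (C | G) only G is left, so G = True.
In (~G | N) only N is left, so N = True.
In (C | ~E | ~N) only ~E is left, so E = False.
Set Q = False.
  then (C | Q | ~V) forces V = False.
All clauses satisfied.

Q=F; E=F; G=T; V=F; C=F; H=F; N=T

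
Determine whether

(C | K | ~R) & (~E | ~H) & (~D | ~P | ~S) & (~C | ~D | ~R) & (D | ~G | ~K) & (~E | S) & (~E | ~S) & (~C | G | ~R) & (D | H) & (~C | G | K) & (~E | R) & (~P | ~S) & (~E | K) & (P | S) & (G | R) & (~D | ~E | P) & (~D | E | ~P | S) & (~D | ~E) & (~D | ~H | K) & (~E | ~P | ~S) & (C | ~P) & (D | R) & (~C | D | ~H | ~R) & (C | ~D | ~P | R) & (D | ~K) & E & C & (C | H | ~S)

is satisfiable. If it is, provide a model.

No satisfying assignment exists.

Case S = True:
  (~E | ~S) forces E = False.
  Clause (E) is falsified — contradiction.
Case S = False:
  (~E | S) forces E = False.
  Clause (E) is falsified — contradiction.
Both cases fail, so the formula is unsatisfiable.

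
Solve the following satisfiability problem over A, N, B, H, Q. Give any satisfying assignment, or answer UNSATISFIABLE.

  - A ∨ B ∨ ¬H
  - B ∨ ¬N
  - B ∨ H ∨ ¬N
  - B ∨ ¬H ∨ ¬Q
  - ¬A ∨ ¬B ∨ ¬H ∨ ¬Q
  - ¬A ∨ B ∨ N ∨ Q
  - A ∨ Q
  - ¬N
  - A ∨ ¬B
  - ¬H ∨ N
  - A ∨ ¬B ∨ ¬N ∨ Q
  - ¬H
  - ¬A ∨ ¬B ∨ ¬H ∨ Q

A: True, N: False, B: True, H: False, Q: False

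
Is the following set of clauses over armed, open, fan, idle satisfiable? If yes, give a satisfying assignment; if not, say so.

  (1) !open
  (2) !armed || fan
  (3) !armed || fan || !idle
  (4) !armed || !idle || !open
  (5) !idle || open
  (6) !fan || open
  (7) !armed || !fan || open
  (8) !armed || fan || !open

Unit clause (!open) forces open = False.
In (!idle || open) only !idle is left, so idle = False.
In (!fan || open) only !fan is left, so fan = False.
In (!armed || fan) only !armed is left, so armed = False.
Check each clause:
  (!open): !open holds.
  (!armed || fan): !armed holds.
  (!armed || fan || !idle): !armed holds.
  (!armed || !idle || !open): !armed holds.
  (!idle || open): !idle holds.
  (!fan || open): !fan holds.
  (!armed || !fan || open): !armed holds.
  (!armed || fan || !open): !armed holds.
All clauses satisfied.

armed: False; open: False; fan: False; idle: False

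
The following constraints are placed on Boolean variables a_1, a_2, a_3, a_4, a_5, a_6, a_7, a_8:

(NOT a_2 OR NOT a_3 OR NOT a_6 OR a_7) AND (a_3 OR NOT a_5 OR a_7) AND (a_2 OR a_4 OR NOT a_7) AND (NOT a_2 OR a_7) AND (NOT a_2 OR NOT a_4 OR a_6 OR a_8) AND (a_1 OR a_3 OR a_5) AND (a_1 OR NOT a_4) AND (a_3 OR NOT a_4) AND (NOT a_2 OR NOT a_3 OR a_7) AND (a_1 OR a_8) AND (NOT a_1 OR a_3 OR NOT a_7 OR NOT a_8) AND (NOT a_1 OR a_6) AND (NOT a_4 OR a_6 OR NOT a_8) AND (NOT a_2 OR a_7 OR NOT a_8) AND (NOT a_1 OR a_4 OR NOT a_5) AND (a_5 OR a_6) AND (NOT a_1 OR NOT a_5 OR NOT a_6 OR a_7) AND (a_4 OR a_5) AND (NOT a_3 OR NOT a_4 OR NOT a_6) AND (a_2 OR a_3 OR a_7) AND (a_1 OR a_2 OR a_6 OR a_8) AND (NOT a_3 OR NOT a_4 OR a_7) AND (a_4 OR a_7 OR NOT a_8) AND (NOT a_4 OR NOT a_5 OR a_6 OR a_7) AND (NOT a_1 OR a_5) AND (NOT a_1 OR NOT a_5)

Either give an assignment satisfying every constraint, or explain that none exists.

a_1: False, a_2: True, a_3: False, a_4: False, a_5: True, a_6: False, a_7: True, a_8: True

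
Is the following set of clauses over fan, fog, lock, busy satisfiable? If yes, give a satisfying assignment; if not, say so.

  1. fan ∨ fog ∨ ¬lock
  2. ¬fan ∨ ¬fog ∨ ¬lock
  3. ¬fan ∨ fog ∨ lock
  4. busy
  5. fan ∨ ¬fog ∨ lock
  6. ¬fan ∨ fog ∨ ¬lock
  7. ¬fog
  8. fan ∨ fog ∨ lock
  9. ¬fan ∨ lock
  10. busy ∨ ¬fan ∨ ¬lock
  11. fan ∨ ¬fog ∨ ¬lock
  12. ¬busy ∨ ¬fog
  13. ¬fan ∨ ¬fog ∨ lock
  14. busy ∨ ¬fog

No satisfying assignment exists.

Case fan = True:
  (busy) forces busy = True.
  (¬fog) forces fog = False.
  (¬fan ∨ fog ∨ lock) forces lock = True.
  Clause (¬fan ∨ fog ∨ ¬lock) is falsified — contradiction.
Case fan = False:
  (busy) forces busy = True.
  (¬fog) forces fog = False.
  (fan ∨ fog ∨ ¬lock) forces lock = False.
  Clause (fan ∨ fog ∨ lock) is falsified — contradiction.
Both cases fail, so the formula is unsatisfiable.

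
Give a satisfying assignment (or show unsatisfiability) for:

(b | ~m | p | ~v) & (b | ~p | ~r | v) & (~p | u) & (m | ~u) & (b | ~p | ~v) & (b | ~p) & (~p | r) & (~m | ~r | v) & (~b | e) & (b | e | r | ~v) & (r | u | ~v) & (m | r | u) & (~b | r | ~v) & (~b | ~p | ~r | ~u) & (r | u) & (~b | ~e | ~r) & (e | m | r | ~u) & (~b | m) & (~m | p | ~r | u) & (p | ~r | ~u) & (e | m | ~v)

Set v = False.
Set b = False.
  then (b | ~p) forces p = False.
Set u = True.
  then (m | ~u) forces m = True.
  then (~m | ~r | v) forces r = False.
Set e = True.
All clauses satisfied.

v = False, b = False, u = True, r = False, p = False, e = True, m = True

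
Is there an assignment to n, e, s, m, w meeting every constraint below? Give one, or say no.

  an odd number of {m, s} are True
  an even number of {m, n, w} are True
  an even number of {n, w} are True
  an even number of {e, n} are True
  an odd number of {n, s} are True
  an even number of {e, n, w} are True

n = False; e = False; s = True; m = False; w = False

{m, s}: 1 true → odd ✓
{m, n, w}: 0 true → even ✓
{n, w}: 0 true → even ✓
{e, n}: 0 true → even ✓
{n, s}: 1 true → odd ✓
{e, n, w}: 0 true → even ✓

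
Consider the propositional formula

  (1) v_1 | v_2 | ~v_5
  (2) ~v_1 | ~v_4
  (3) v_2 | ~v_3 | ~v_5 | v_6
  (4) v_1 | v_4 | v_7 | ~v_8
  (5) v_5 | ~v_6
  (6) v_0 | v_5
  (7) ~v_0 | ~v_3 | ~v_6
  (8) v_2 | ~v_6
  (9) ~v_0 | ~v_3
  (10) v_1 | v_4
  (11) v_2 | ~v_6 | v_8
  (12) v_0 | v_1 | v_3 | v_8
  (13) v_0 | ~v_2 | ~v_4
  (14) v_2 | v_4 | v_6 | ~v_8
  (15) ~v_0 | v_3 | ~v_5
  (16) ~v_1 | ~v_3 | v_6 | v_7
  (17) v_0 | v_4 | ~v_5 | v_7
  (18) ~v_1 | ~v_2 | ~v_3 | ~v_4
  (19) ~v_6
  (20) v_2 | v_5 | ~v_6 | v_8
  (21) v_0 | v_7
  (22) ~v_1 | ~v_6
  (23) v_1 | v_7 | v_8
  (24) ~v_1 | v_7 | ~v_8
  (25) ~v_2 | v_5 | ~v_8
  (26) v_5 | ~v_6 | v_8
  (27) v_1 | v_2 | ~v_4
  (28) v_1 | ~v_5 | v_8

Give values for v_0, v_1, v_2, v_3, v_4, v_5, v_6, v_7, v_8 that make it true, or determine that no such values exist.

v_0: False; v_1: True; v_2: True; v_3: False; v_4: False; v_5: True; v_6: False; v_7: True; v_8: True

Unit clause (~v_6) forces v_6 = False.
Set v_0 = False.
  then (v_0 | v_5) forces v_5 = True.
  then (v_0 | v_7) forces v_7 = True.
Try v_1 = False:
  (v_1 | v_2 | ~v_5) forces v_2 = True.
  (v_1 | v_4) forces v_4 = True.
  clause (v_0 | ~v_2 | ~v_4) is falsified — backtrack.
So v_1 = True.
  then (~v_1 | ~v_4) forces v_4 = False.
Set v_2 = True.
Set v_3 = False.
Set v_8 = True.
All clauses satisfied.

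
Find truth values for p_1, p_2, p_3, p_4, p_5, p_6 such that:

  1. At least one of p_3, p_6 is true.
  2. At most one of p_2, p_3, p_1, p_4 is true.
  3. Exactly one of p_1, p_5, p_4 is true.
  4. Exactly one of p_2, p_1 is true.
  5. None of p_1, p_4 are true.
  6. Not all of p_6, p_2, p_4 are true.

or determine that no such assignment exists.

p_1: False, p_2: True, p_3: False, p_4: False, p_5: True, p_6: True

  (1) {p_3, p_6}: 1 true — at least one ✓
  (2) {p_2, p_3, p_1, p_4}: 1 true — at most one ✓
  (3) {p_1, p_5, p_4}: 1 true — exactly one ✓
  (4) {p_2, p_1}: 1 true — exactly one ✓
  (5) {p_1, p_4}: 0 true — none ✓
  (6) {p_6, p_2, p_4}: 2/3 true — not all ✓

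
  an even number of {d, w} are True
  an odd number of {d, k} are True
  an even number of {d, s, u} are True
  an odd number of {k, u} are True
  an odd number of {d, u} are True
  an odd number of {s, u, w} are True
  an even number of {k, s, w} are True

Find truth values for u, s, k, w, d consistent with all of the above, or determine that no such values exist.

The formula is unsatisfiable.

Adding constraints 2, 4, 5 mod 2: every variable appears an even number of times on the left, so the left side is 0.
But the right sides sum to 1 (mod 2). 0 ≠ 1 — the system is inconsistent.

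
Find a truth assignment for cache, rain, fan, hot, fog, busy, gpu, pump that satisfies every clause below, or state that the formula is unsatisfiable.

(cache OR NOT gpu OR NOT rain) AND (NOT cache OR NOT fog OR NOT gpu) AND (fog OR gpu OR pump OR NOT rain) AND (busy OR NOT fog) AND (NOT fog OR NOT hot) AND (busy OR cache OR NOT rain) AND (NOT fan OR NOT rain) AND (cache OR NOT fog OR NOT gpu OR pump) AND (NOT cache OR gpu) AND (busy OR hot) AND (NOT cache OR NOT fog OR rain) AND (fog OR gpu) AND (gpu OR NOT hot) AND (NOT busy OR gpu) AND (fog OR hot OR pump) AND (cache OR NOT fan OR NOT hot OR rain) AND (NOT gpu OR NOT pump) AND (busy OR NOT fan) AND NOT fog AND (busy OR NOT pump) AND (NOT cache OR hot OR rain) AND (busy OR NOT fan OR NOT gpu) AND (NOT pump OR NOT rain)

cache = False, rain = False, fan = False, hot = True, fog = False, busy = False, gpu = True, pump = False

Unit clause (NOT fog) forces fog = False.
In (fog OR gpu) only gpu is left, so gpu = True.
In (NOT gpu OR NOT pump) only NOT pump is left, so pump = False.
In (fog OR hot OR pump) only hot is left, so hot = True.
Set cache = False.
  then (cache OR NOT gpu OR NOT rain) forces rain = False.
  then (cache OR NOT fan OR NOT hot OR rain) forces fan = False.
Set busy = False.
All clauses satisfied.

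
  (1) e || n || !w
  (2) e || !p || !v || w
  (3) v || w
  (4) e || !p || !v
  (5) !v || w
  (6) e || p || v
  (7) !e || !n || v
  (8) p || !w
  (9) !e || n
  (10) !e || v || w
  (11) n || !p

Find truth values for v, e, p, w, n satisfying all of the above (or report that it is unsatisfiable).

Set v = True.
  then (!v || w) forces w = True.
  then (p || !w) forces p = True.
  then (n || !p) forces n = True.
  then (e || !p || !v) forces e = True.
All clauses satisfied.

v=T, e=T, p=T, w=T, n=T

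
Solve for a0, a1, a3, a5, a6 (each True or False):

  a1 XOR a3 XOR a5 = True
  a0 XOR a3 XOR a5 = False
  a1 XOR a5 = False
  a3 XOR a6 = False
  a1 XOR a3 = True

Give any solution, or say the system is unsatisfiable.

a0 = True, a1 = False, a3 = True, a5 = False, a6 = True

a1 XOR a3 XOR a5 = F XOR T XOR F = True ✓
a0 XOR a3 XOR a5 = T XOR T XOR F = False ✓
a1 XOR a5 = F XOR F = False ✓
a3 XOR a6 = T XOR T = False ✓
a1 XOR a3 = F XOR T = True ✓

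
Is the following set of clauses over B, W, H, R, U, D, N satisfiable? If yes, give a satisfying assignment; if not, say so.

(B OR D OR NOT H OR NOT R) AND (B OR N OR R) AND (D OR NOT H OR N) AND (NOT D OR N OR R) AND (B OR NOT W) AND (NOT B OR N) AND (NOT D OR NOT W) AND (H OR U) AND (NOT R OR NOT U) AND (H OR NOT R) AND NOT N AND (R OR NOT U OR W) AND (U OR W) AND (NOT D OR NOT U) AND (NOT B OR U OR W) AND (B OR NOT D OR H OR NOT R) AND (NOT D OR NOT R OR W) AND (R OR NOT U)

The formula is unsatisfiable.

Case N = True:
  Clause (NOT N) is falsified — contradiction.
Case N = False:
  (NOT B OR N) forces B = False.
  (B OR N OR R) forces R = True.
  (B OR NOT W) forces W = False.
  (NOT R OR NOT U) forces U = False.
  Clause (U OR W) is falsified — contradiction.
Both cases fail, so the formula is unsatisfiable.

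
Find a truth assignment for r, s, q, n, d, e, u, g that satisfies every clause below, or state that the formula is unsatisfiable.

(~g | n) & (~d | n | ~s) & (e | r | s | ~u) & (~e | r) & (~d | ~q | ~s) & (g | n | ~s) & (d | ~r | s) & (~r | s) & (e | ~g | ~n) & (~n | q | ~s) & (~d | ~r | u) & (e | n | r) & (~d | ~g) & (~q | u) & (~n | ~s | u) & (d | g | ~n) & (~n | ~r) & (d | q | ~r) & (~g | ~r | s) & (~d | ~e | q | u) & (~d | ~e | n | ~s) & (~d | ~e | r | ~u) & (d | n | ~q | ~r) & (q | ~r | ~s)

r = False; s = False; q = False; n = True; d = True; e = False; u = False; g = False

Try r = True:
  (~r | s) forces s = True.
  (~n | ~r) forces n = False.
  (~g | n) forces g = False.
  clause (g | n | ~s) is falsified — backtrack.
So r = False.
  then (~e | r) forces e = False.
  then (e | n | r) forces n = True.
  then (e | ~g | ~n) forces g = False.
  then (d | g | ~n) forces d = True.
Try s = True:
  (~d | ~q | ~s) forces q = False.
  clause (~n | q | ~s) is falsified — backtrack.
So s = False.
  then (e | r | s | ~u) forces u = False.
  then (~q | u) forces q = False.
All clauses satisfied.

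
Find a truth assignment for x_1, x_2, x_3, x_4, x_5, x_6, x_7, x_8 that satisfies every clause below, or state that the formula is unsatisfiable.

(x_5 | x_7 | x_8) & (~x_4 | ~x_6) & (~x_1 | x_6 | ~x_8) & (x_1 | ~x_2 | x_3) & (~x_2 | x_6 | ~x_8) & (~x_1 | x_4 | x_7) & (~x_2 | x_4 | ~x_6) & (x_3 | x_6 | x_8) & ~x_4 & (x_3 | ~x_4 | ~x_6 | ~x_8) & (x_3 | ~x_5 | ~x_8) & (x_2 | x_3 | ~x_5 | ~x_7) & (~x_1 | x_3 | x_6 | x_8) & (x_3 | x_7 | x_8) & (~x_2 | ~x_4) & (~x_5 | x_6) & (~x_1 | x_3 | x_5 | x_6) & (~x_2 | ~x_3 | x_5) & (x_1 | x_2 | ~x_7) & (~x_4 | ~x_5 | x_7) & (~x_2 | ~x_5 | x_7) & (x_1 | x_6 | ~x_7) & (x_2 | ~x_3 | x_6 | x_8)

Unit clause (~x_4) forces x_4 = False.
Set x_1 = True.
  then (~x_1 | x_4 | x_7) forces x_7 = True.
Set x_2 = False.
Set x_3 = True.
Set x_5 = True.
  then (~x_5 | x_6) forces x_6 = True.
Set x_8 = True.
All clauses satisfied.

x_1: True; x_2: False; x_3: True; x_4: False; x_5: True; x_6: True; x_7: True; x_8: True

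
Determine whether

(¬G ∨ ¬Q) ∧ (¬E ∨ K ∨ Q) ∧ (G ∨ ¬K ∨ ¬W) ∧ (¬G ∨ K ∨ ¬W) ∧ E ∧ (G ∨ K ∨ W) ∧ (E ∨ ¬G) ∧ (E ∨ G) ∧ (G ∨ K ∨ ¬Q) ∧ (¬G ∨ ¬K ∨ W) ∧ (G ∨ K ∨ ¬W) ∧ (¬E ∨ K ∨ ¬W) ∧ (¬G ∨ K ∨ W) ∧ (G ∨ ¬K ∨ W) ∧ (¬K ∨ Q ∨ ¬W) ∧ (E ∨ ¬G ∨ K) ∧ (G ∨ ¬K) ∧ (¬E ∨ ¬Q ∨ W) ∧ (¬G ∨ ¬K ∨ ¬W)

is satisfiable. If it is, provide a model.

Case K = True:
  (E) forces E = True.
  (G ∨ ¬K) forces G = True.
  (¬G ∨ ¬Q) forces Q = False.
  (¬G ∨ ¬K ∨ W) forces W = True.
  Clause (¬K ∨ Q ∨ ¬W) is falsified — contradiction.
Case K = False:
  (E) forces E = True.
  (¬E ∨ K ∨ Q) forces Q = True.
  (¬G ∨ ¬Q) forces G = False.
  Clause (G ∨ K ∨ ¬Q) is falsified — contradiction.
Both cases fail, so the formula is unsatisfiable.

Unsatisfiable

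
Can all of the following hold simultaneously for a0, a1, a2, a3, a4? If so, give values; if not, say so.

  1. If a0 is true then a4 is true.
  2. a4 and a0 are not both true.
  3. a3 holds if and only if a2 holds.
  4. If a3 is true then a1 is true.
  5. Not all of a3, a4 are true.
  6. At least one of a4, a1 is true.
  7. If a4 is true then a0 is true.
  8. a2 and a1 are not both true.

a0 = False; a1 = True; a2 = False; a3 = False; a4 = False

  (1) a0=F ⇒ a4: vacuous ✓
  (2) a4=F, a0=F — not both ✓
  (3) a3=F, a2=F — same ✓
  (4) a3=F ⇒ a1: vacuous ✓
  (5) {a3, a4}: 0/2 true — not all ✓
  (6) {a4, a1}: 1 true — at least one ✓
  (7) a4=F ⇒ a0: vacuous ✓
  (8) a2=F, a1=T — not both ✓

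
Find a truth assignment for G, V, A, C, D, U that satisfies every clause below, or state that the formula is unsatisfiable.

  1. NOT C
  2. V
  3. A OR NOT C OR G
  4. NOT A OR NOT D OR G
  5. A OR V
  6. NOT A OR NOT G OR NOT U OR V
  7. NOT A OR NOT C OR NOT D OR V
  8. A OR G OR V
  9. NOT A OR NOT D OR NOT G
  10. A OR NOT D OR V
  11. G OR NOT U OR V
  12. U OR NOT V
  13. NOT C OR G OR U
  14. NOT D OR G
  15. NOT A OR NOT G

Unit clause (NOT C) forces C = False.
Unit clause (V) forces V = True.
In (U OR NOT V) only U is left, so U = True.
Set G = True.
  then (NOT A OR NOT G) forces A = False.
Set D = True.
All clauses satisfied.

G = True, V = True, A = False, C = False, D = True, U = True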